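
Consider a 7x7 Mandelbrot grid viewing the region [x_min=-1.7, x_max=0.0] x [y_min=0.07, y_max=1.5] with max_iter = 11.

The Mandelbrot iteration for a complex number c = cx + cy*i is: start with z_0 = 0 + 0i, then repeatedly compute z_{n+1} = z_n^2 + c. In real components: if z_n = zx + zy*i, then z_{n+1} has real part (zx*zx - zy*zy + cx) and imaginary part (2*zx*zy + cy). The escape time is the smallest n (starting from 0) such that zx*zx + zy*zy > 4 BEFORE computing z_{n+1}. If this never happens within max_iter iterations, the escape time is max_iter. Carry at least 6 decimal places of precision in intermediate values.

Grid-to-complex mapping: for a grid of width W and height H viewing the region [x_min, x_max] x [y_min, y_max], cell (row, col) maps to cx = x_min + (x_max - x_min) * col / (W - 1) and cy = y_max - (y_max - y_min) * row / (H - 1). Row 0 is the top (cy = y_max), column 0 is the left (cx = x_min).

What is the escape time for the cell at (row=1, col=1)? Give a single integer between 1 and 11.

z_0 = 0 + 0i, c = -1.4167 + 1.2617i
Iter 1: z = -1.4167 + 1.2617i, |z|^2 = 3.5987
Iter 2: z = -1.0015 + -2.3131i, |z|^2 = 6.3533
Escaped at iteration 2

Answer: 2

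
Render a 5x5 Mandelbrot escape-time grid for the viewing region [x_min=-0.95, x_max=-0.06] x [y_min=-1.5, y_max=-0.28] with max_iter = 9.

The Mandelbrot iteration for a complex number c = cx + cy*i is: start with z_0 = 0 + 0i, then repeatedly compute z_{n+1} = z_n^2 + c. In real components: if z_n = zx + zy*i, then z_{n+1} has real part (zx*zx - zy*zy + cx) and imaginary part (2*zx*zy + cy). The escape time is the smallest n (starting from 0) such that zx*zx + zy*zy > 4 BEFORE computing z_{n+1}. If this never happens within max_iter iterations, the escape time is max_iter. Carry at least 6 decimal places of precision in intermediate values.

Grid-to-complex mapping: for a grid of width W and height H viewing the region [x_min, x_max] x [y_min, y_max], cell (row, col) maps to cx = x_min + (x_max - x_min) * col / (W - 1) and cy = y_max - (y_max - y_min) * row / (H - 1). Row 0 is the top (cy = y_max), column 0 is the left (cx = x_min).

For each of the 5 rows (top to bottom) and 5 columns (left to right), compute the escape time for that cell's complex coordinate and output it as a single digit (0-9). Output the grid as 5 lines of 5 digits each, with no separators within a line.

(row=0, col=0): c = -0.9500 + -0.2800i → escape time 9
(row=0, col=1): c = -0.7275 + -0.2800i → escape time 9
(row=0, col=2): c = -0.5050 + -0.2800i → escape time 9
(row=0, col=3): c = -0.2825 + -0.2800i → escape time 9
(row=0, col=4): c = -0.0600 + -0.2800i → escape time 9
(row=1, col=0): c = -0.9500 + -0.5850i → escape time 5
(row=1, col=1): c = -0.7275 + -0.5850i → escape time 6
(row=1, col=2): c = -0.5050 + -0.5850i → escape time 9
(row=1, col=3): c = -0.2825 + -0.5850i → escape time 9
(row=1, col=4): c = -0.0600 + -0.5850i → escape time 9
(row=2, col=0): c = -0.9500 + -0.8900i → escape time 3
(row=2, col=1): c = -0.7275 + -0.8900i → escape time 4
(row=2, col=2): c = -0.5050 + -0.8900i → escape time 4
(row=2, col=3): c = -0.2825 + -0.8900i → escape time 7
(row=2, col=4): c = -0.0600 + -0.8900i → escape time 9
(row=3, col=0): c = -0.9500 + -1.1950i → escape time 3
(row=3, col=1): c = -0.7275 + -1.1950i → escape time 3
(row=3, col=2): c = -0.5050 + -1.1950i → escape time 3
(row=3, col=3): c = -0.2825 + -1.1950i → escape time 3
(row=3, col=4): c = -0.0600 + -1.1950i → escape time 3
(row=4, col=0): c = -0.9500 + -1.5000i → escape time 2
(row=4, col=1): c = -0.7275 + -1.5000i → escape time 2
(row=4, col=2): c = -0.5050 + -1.5000i → escape time 2
(row=4, col=3): c = -0.2825 + -1.5000i → escape time 2
(row=4, col=4): c = -0.0600 + -1.5000i → escape time 2

Answer: 99999
56999
34479
33333
22222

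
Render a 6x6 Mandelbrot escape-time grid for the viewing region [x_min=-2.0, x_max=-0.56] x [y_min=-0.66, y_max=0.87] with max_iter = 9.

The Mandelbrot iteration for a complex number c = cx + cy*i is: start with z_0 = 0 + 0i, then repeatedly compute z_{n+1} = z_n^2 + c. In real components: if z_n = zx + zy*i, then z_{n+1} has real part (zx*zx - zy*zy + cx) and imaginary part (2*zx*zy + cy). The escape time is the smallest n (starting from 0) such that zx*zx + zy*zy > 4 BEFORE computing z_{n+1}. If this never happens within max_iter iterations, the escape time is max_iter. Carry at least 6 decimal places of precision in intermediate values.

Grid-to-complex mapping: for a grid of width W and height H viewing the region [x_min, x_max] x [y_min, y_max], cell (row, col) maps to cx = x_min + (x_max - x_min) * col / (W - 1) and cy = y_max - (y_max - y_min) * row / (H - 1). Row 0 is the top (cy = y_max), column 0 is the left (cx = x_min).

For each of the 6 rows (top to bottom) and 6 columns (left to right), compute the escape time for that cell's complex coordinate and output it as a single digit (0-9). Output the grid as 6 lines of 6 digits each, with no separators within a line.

Answer: 123344
133459
145999
179999
145889
133349

Derivation:
(row=0, col=0): c = -2.0000 + 0.8700i → escape time 1
(row=0, col=1): c = -1.7120 + 0.8700i → escape time 2
(row=0, col=2): c = -1.4240 + 0.8700i → escape time 3
(row=0, col=3): c = -1.1360 + 0.8700i → escape time 3
(row=0, col=4): c = -0.8480 + 0.8700i → escape time 4
(row=0, col=5): c = -0.5600 + 0.8700i → escape time 4
(row=1, col=0): c = -2.0000 + 0.5640i → escape time 1
(row=1, col=1): c = -1.7120 + 0.5640i → escape time 3
(row=1, col=2): c = -1.4240 + 0.5640i → escape time 3
(row=1, col=3): c = -1.1360 + 0.5640i → escape time 4
(row=1, col=4): c = -0.8480 + 0.5640i → escape time 5
(row=1, col=5): c = -0.5600 + 0.5640i → escape time 9
(row=2, col=0): c = -2.0000 + 0.2580i → escape time 1
(row=2, col=1): c = -1.7120 + 0.2580i → escape time 4
(row=2, col=2): c = -1.4240 + 0.2580i → escape time 5
(row=2, col=3): c = -1.1360 + 0.2580i → escape time 9
(row=2, col=4): c = -0.8480 + 0.2580i → escape time 9
(row=2, col=5): c = -0.5600 + 0.2580i → escape time 9
(row=3, col=0): c = -2.0000 + -0.0480i → escape time 1
(row=3, col=1): c = -1.7120 + -0.0480i → escape time 7
(row=3, col=2): c = -1.4240 + -0.0480i → escape time 9
(row=3, col=3): c = -1.1360 + -0.0480i → escape time 9
(row=3, col=4): c = -0.8480 + -0.0480i → escape time 9
(row=3, col=5): c = -0.5600 + -0.0480i → escape time 9
(row=4, col=0): c = -2.0000 + -0.3540i → escape time 1
(row=4, col=1): c = -1.7120 + -0.3540i → escape time 4
(row=4, col=2): c = -1.4240 + -0.3540i → escape time 5
(row=4, col=3): c = -1.1360 + -0.3540i → escape time 8
(row=4, col=4): c = -0.8480 + -0.3540i → escape time 8
(row=4, col=5): c = -0.5600 + -0.3540i → escape time 9
(row=5, col=0): c = -2.0000 + -0.6600i → escape time 1
(row=5, col=1): c = -1.7120 + -0.6600i → escape time 3
(row=5, col=2): c = -1.4240 + -0.6600i → escape time 3
(row=5, col=3): c = -1.1360 + -0.6600i → escape time 3
(row=5, col=4): c = -0.8480 + -0.6600i → escape time 4
(row=5, col=5): c = -0.5600 + -0.6600i → escape time 9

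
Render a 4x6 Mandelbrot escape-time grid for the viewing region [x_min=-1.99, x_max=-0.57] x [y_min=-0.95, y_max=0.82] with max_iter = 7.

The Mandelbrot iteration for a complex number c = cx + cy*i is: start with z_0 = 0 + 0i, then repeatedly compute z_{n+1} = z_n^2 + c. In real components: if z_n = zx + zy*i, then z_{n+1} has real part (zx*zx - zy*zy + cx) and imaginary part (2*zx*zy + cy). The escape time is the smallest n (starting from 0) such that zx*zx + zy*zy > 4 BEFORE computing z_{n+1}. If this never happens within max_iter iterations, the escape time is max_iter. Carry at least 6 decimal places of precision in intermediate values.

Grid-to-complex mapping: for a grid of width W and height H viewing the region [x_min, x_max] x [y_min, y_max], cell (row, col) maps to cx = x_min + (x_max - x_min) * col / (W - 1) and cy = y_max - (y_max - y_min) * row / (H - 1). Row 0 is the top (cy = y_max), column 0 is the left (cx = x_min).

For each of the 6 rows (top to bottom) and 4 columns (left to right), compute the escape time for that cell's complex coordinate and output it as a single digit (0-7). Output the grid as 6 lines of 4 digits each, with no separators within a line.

Answer: 1334
1357
3777
1577
1347
1334

Derivation:
(row=0, col=0): c = -1.9900 + 0.8200i → escape time 1
(row=0, col=1): c = -1.5167 + 0.8200i → escape time 3
(row=0, col=2): c = -1.0433 + 0.8200i → escape time 3
(row=0, col=3): c = -0.5700 + 0.8200i → escape time 4
(row=1, col=0): c = -1.9900 + 0.4660i → escape time 1
(row=1, col=1): c = -1.5167 + 0.4660i → escape time 3
(row=1, col=2): c = -1.0433 + 0.4660i → escape time 5
(row=1, col=3): c = -0.5700 + 0.4660i → escape time 7
(row=2, col=0): c = -1.9900 + 0.1120i → escape time 3
(row=2, col=1): c = -1.5167 + 0.1120i → escape time 7
(row=2, col=2): c = -1.0433 + 0.1120i → escape time 7
(row=2, col=3): c = -0.5700 + 0.1120i → escape time 7
(row=3, col=0): c = -1.9900 + -0.2420i → escape time 1
(row=3, col=1): c = -1.5167 + -0.2420i → escape time 5
(row=3, col=2): c = -1.0433 + -0.2420i → escape time 7
(row=3, col=3): c = -0.5700 + -0.2420i → escape time 7
(row=4, col=0): c = -1.9900 + -0.5960i → escape time 1
(row=4, col=1): c = -1.5167 + -0.5960i → escape time 3
(row=4, col=2): c = -1.0433 + -0.5960i → escape time 4
(row=4, col=3): c = -0.5700 + -0.5960i → escape time 7
(row=5, col=0): c = -1.9900 + -0.9500i → escape time 1
(row=5, col=1): c = -1.5167 + -0.9500i → escape time 3
(row=5, col=2): c = -1.0433 + -0.9500i → escape time 3
(row=5, col=3): c = -0.5700 + -0.9500i → escape time 4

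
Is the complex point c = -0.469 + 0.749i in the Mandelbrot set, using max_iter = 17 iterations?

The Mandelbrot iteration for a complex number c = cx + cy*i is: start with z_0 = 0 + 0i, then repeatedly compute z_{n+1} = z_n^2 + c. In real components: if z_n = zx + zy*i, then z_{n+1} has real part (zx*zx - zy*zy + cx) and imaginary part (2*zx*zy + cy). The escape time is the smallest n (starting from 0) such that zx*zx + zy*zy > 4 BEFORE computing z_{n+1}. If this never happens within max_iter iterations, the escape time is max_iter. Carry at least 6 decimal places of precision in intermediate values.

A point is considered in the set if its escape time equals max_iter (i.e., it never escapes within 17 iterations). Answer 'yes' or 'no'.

Answer: no

Derivation:
z_0 = 0 + 0i, c = -0.4690 + 0.7490i
Iter 1: z = -0.4690 + 0.7490i, |z|^2 = 0.7810
Iter 2: z = -0.8100 + 0.0464i, |z|^2 = 0.6583
Iter 3: z = 0.1850 + 0.6738i, |z|^2 = 0.4882
Iter 4: z = -0.8887 + 0.9983i, |z|^2 = 1.7865
Iter 5: z = -0.6758 + -1.0255i, |z|^2 = 1.5082
Iter 6: z = -1.0639 + 2.1349i, |z|^2 = 5.6898
Escaped at iteration 6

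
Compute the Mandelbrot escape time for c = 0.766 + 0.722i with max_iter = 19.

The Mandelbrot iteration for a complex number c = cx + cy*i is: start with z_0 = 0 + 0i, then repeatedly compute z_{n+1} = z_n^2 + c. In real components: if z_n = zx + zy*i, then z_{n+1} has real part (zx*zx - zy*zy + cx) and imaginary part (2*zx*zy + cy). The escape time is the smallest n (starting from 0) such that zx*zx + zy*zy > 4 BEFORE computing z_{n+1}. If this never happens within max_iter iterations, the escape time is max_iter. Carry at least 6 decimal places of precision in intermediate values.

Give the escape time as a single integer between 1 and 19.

Answer: 2

Derivation:
z_0 = 0 + 0i, c = 0.7660 + 0.7220i
Iter 1: z = 0.7660 + 0.7220i, |z|^2 = 1.1080
Iter 2: z = 0.8315 + 1.8281i, |z|^2 = 4.0333
Escaped at iteration 2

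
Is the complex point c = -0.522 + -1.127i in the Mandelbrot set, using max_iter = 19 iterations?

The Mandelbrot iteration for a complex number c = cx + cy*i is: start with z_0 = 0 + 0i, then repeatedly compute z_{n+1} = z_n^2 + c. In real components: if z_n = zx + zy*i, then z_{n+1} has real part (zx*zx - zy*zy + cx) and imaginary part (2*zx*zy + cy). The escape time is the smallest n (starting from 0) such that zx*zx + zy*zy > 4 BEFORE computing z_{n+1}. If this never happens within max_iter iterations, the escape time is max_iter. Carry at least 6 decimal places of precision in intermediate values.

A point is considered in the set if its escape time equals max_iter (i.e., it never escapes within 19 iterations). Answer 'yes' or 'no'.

z_0 = 0 + 0i, c = -0.5220 + -1.1270i
Iter 1: z = -0.5220 + -1.1270i, |z|^2 = 1.5426
Iter 2: z = -1.5196 + 0.0496i, |z|^2 = 2.3118
Iter 3: z = 1.7849 + -1.2777i, |z|^2 = 4.8183
Escaped at iteration 3

Answer: no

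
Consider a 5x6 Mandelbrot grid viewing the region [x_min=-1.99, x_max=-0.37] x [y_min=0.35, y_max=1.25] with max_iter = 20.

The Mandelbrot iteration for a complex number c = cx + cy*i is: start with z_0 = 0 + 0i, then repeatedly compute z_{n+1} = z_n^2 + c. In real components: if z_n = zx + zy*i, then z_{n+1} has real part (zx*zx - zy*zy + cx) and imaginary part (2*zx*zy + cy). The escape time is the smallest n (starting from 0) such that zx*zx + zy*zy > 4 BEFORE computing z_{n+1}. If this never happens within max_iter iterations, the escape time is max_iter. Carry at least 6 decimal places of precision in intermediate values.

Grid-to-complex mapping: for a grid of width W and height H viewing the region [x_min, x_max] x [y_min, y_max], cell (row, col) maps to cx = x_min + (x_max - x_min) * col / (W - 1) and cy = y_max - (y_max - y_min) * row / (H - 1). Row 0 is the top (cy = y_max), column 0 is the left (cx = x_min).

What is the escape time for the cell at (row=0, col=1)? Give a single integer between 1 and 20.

z_0 = 0 + 0i, c = -1.5850 + 1.2500i
Iter 1: z = -1.5850 + 1.2500i, |z|^2 = 4.0747
Escaped at iteration 1

Answer: 1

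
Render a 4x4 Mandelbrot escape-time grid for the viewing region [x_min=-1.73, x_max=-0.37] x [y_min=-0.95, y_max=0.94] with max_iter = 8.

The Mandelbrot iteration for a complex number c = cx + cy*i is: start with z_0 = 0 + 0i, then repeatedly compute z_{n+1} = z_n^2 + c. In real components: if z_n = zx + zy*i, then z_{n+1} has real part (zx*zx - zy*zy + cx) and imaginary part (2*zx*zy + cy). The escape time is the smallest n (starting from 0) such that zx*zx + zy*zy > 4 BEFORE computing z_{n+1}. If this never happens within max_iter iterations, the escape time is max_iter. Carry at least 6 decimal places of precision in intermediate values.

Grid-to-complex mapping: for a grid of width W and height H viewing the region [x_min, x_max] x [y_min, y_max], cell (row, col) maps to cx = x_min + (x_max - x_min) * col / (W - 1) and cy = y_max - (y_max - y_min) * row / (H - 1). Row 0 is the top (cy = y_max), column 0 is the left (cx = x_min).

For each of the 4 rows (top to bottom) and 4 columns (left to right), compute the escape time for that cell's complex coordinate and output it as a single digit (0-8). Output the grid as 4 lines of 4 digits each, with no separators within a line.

(row=0, col=0): c = -1.7300 + 0.9400i → escape time 2
(row=0, col=1): c = -1.2767 + 0.9400i → escape time 3
(row=0, col=2): c = -0.8233 + 0.9400i → escape time 3
(row=0, col=3): c = -0.3700 + 0.9400i → escape time 5
(row=1, col=0): c = -1.7300 + 0.3100i → escape time 4
(row=1, col=1): c = -1.2767 + 0.3100i → escape time 8
(row=1, col=2): c = -0.8233 + 0.3100i → escape time 8
(row=1, col=3): c = -0.3700 + 0.3100i → escape time 8
(row=2, col=0): c = -1.7300 + -0.3200i → escape time 4
(row=2, col=1): c = -1.2767 + -0.3200i → escape time 8
(row=2, col=2): c = -0.8233 + -0.3200i → escape time 8
(row=2, col=3): c = -0.3700 + -0.3200i → escape time 8
(row=3, col=0): c = -1.7300 + -0.9500i → escape time 2
(row=3, col=1): c = -1.2767 + -0.9500i → escape time 3
(row=3, col=2): c = -0.8233 + -0.9500i → escape time 3
(row=3, col=3): c = -0.3700 + -0.9500i → escape time 5

Answer: 2335
4888
4888
2335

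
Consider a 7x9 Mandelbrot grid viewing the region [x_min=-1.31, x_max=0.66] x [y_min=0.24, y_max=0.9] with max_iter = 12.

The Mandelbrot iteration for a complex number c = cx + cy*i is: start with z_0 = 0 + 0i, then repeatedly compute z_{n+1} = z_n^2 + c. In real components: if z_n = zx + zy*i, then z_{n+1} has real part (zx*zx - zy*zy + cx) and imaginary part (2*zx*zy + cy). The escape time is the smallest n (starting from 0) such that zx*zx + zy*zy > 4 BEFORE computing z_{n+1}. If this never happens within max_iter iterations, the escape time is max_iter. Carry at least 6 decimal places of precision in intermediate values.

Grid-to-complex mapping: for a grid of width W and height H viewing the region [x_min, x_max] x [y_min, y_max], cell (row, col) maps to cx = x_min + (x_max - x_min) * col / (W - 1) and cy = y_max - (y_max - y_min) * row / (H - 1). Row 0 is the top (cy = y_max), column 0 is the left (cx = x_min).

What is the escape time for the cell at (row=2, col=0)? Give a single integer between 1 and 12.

Answer: 3

Derivation:
z_0 = 0 + 0i, c = -1.3100 + 0.7350i
Iter 1: z = -1.3100 + 0.7350i, |z|^2 = 2.2563
Iter 2: z = -0.1341 + -1.1907i, |z|^2 = 1.4358
Iter 3: z = -2.7098 + 1.0544i, |z|^2 = 8.4547
Escaped at iteration 3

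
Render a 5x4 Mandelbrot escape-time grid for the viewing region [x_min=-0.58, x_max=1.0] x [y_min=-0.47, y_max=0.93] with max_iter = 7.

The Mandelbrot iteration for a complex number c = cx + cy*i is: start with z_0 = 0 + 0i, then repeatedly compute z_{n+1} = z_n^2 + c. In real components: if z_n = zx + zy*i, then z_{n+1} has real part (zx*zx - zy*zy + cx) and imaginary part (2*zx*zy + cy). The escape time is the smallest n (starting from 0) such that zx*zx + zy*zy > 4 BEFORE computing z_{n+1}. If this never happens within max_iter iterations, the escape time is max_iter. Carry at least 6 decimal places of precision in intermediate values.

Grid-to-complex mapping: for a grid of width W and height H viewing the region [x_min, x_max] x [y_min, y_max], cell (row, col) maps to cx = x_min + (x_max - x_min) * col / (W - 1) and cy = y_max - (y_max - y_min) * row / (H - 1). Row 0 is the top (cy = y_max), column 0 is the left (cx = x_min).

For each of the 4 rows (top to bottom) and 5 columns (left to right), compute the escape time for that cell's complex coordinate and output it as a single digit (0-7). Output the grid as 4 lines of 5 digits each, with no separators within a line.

Answer: 47422
77732
77742
77732

Derivation:
(row=0, col=0): c = -0.5800 + 0.9300i → escape time 4
(row=0, col=1): c = -0.1850 + 0.9300i → escape time 7
(row=0, col=2): c = 0.2100 + 0.9300i → escape time 4
(row=0, col=3): c = 0.6050 + 0.9300i → escape time 2
(row=0, col=4): c = 1.0000 + 0.9300i → escape time 2
(row=1, col=0): c = -0.5800 + 0.4633i → escape time 7
(row=1, col=1): c = -0.1850 + 0.4633i → escape time 7
(row=1, col=2): c = 0.2100 + 0.4633i → escape time 7
(row=1, col=3): c = 0.6050 + 0.4633i → escape time 3
(row=1, col=4): c = 1.0000 + 0.4633i → escape time 2
(row=2, col=0): c = -0.5800 + -0.0033i → escape time 7
(row=2, col=1): c = -0.1850 + -0.0033i → escape time 7
(row=2, col=2): c = 0.2100 + -0.0033i → escape time 7
(row=2, col=3): c = 0.6050 + -0.0033i → escape time 4
(row=2, col=4): c = 1.0000 + -0.0033i → escape time 2
(row=3, col=0): c = -0.5800 + -0.4700i → escape time 7
(row=3, col=1): c = -0.1850 + -0.4700i → escape time 7
(row=3, col=2): c = 0.2100 + -0.4700i → escape time 7
(row=3, col=3): c = 0.6050 + -0.4700i → escape time 3
(row=3, col=4): c = 1.0000 + -0.4700i → escape time 2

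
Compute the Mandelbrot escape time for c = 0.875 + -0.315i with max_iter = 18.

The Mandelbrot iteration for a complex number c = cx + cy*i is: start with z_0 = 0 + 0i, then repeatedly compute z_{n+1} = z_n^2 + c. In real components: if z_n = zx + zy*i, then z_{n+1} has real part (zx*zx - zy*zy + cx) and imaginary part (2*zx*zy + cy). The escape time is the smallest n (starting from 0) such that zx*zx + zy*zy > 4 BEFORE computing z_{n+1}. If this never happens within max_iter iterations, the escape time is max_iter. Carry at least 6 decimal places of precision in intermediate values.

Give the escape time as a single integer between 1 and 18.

z_0 = 0 + 0i, c = 0.8750 + -0.3150i
Iter 1: z = 0.8750 + -0.3150i, |z|^2 = 0.8649
Iter 2: z = 1.5414 + -0.8662i, |z|^2 = 3.1263
Iter 3: z = 2.5005 + -2.9855i, |z|^2 = 15.1657
Escaped at iteration 3

Answer: 3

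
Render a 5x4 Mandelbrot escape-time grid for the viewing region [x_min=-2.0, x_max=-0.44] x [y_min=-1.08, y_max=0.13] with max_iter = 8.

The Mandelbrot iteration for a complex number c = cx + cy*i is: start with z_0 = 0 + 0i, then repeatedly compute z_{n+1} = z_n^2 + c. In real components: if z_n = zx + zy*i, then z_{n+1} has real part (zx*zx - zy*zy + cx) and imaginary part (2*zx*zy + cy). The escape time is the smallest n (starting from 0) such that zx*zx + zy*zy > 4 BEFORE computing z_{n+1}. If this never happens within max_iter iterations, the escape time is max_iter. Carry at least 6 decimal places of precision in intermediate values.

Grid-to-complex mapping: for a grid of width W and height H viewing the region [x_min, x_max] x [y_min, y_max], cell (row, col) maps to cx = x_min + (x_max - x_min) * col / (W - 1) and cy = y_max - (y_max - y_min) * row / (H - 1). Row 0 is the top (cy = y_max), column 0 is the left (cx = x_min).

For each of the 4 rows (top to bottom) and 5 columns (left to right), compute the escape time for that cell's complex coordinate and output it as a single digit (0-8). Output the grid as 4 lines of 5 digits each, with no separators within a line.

(row=0, col=0): c = -2.0000 + 0.1300i → escape time 1
(row=0, col=1): c = -1.6100 + 0.1300i → escape time 6
(row=0, col=2): c = -1.2200 + 0.1300i → escape time 8
(row=0, col=3): c = -0.8300 + 0.1300i → escape time 8
(row=0, col=4): c = -0.4400 + 0.1300i → escape time 8
(row=1, col=0): c = -2.0000 + -0.2733i → escape time 1
(row=1, col=1): c = -1.6100 + -0.2733i → escape time 4
(row=1, col=2): c = -1.2200 + -0.2733i → escape time 8
(row=1, col=3): c = -0.8300 + -0.2733i → escape time 8
(row=1, col=4): c = -0.4400 + -0.2733i → escape time 8
(row=2, col=0): c = -2.0000 + -0.6767i → escape time 1
(row=2, col=1): c = -1.6100 + -0.6767i → escape time 3
(row=2, col=2): c = -1.2200 + -0.6767i → escape time 3
(row=2, col=3): c = -0.8300 + -0.6767i → escape time 4
(row=2, col=4): c = -0.4400 + -0.6767i → escape time 8
(row=3, col=0): c = -2.0000 + -1.0800i → escape time 1
(row=3, col=1): c = -1.6100 + -1.0800i → escape time 2
(row=3, col=2): c = -1.2200 + -1.0800i → escape time 3
(row=3, col=3): c = -0.8300 + -1.0800i → escape time 3
(row=3, col=4): c = -0.4400 + -1.0800i → escape time 4

Answer: 16888
14888
13348
12334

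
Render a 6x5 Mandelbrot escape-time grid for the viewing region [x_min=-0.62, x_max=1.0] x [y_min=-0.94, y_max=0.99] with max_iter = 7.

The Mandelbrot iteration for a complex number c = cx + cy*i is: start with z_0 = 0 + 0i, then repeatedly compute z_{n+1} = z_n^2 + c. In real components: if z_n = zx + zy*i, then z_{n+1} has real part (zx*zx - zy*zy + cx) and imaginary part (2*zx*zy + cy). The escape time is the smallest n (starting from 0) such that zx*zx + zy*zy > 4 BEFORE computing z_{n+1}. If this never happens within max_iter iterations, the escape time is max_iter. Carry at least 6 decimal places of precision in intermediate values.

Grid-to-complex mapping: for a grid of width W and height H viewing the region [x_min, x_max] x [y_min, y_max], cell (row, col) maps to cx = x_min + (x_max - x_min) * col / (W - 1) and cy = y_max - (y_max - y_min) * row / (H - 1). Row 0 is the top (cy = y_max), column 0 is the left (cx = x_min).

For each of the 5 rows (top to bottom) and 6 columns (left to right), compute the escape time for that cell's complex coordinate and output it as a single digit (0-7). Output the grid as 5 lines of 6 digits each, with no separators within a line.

(row=0, col=0): c = -0.6200 + 0.9900i → escape time 4
(row=0, col=1): c = -0.2960 + 0.9900i → escape time 5
(row=0, col=2): c = 0.0280 + 0.9900i → escape time 6
(row=0, col=3): c = 0.3520 + 0.9900i → escape time 3
(row=0, col=4): c = 0.6760 + 0.9900i → escape time 2
(row=0, col=5): c = 1.0000 + 0.9900i → escape time 2
(row=1, col=0): c = -0.6200 + 0.5075i → escape time 7
(row=1, col=1): c = -0.2960 + 0.5075i → escape time 7
(row=1, col=2): c = 0.0280 + 0.5075i → escape time 7
(row=1, col=3): c = 0.3520 + 0.5075i → escape time 7
(row=1, col=4): c = 0.6760 + 0.5075i → escape time 3
(row=1, col=5): c = 1.0000 + 0.5075i → escape time 2
(row=2, col=0): c = -0.6200 + 0.0250i → escape time 7
(row=2, col=1): c = -0.2960 + 0.0250i → escape time 7
(row=2, col=2): c = 0.0280 + 0.0250i → escape time 7
(row=2, col=3): c = 0.3520 + 0.0250i → escape time 7
(row=2, col=4): c = 0.6760 + 0.0250i → escape time 4
(row=2, col=5): c = 1.0000 + 0.0250i → escape time 2
(row=3, col=0): c = -0.6200 + -0.4575i → escape time 7
(row=3, col=1): c = -0.2960 + -0.4575i → escape time 7
(row=3, col=2): c = 0.0280 + -0.4575i → escape time 7
(row=3, col=3): c = 0.3520 + -0.4575i → escape time 7
(row=3, col=4): c = 0.6760 + -0.4575i → escape time 3
(row=3, col=5): c = 1.0000 + -0.4575i → escape time 2
(row=4, col=0): c = -0.6200 + -0.9400i → escape time 4
(row=4, col=1): c = -0.2960 + -0.9400i → escape time 5
(row=4, col=2): c = 0.0280 + -0.9400i → escape time 6
(row=4, col=3): c = 0.3520 + -0.9400i → escape time 3
(row=4, col=4): c = 0.6760 + -0.9400i → escape time 2
(row=4, col=5): c = 1.0000 + -0.9400i → escape time 2

Answer: 456322
777732
777742
777732
456322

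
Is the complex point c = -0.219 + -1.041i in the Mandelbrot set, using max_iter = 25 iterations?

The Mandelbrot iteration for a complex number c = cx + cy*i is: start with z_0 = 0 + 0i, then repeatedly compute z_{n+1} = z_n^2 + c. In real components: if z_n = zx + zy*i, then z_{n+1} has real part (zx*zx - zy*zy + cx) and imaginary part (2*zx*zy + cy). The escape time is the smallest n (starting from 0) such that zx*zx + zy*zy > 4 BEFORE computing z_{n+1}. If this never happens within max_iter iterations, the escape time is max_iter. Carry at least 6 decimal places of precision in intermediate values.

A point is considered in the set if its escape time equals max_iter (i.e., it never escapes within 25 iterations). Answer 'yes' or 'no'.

z_0 = 0 + 0i, c = -0.2190 + -1.0410i
Iter 1: z = -0.2190 + -1.0410i, |z|^2 = 1.1316
Iter 2: z = -1.2547 + -0.5850i, |z|^2 = 1.9166
Iter 3: z = 1.0130 + 0.4271i, |z|^2 = 1.2087
Iter 4: z = 0.6248 + -0.1756i, |z|^2 = 0.4212
Iter 5: z = 0.1406 + -1.2604i, |z|^2 = 1.6085
Iter 6: z = -1.7879 + -1.3954i, |z|^2 = 5.1438
Escaped at iteration 6

Answer: no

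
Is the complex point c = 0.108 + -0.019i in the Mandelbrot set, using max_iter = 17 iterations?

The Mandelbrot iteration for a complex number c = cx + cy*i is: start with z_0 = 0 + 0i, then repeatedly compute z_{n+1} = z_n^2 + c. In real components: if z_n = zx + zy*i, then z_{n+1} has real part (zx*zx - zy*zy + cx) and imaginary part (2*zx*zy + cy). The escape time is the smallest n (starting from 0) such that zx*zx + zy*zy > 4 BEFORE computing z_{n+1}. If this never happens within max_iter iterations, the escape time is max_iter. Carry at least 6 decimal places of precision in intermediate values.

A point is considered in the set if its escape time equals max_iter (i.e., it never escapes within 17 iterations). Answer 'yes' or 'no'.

z_0 = 0 + 0i, c = 0.1080 + -0.0190i
Iter 1: z = 0.1080 + -0.0190i, |z|^2 = 0.0120
Iter 2: z = 0.1193 + -0.0231i, |z|^2 = 0.0148
Iter 3: z = 0.1217 + -0.0245i, |z|^2 = 0.0154
Iter 4: z = 0.1222 + -0.0250i, |z|^2 = 0.0156
Iter 5: z = 0.1223 + -0.0251i, |z|^2 = 0.0156
Iter 6: z = 0.1223 + -0.0251i, |z|^2 = 0.0156
Iter 7: z = 0.1223 + -0.0252i, |z|^2 = 0.0156
Iter 8: z = 0.1223 + -0.0252i, |z|^2 = 0.0156
Iter 9: z = 0.1223 + -0.0252i, |z|^2 = 0.0156
Iter 10: z = 0.1223 + -0.0252i, |z|^2 = 0.0156
Iter 11: z = 0.1223 + -0.0252i, |z|^2 = 0.0156
Iter 12: z = 0.1223 + -0.0252i, |z|^2 = 0.0156
Iter 13: z = 0.1223 + -0.0252i, |z|^2 = 0.0156
Iter 14: z = 0.1223 + -0.0252i, |z|^2 = 0.0156
Iter 15: z = 0.1223 + -0.0252i, |z|^2 = 0.0156
Iter 16: z = 0.1223 + -0.0252i, |z|^2 = 0.0156
Did not escape in 17 iterations → in set

Answer: yes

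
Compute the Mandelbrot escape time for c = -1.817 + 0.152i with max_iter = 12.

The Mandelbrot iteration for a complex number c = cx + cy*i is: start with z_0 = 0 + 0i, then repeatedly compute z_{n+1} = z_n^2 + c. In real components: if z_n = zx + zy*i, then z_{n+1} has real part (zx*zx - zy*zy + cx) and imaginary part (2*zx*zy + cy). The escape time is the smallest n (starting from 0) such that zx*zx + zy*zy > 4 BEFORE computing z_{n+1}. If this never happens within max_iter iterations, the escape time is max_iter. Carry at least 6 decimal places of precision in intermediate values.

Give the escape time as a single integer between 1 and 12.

z_0 = 0 + 0i, c = -1.8170 + 0.1520i
Iter 1: z = -1.8170 + 0.1520i, |z|^2 = 3.3246
Iter 2: z = 1.4614 + -0.4004i, |z|^2 = 2.2959
Iter 3: z = 0.1584 + -1.0182i, |z|^2 = 1.0618
Iter 4: z = -2.8286 + -0.1705i, |z|^2 = 8.0302
Escaped at iteration 4

Answer: 4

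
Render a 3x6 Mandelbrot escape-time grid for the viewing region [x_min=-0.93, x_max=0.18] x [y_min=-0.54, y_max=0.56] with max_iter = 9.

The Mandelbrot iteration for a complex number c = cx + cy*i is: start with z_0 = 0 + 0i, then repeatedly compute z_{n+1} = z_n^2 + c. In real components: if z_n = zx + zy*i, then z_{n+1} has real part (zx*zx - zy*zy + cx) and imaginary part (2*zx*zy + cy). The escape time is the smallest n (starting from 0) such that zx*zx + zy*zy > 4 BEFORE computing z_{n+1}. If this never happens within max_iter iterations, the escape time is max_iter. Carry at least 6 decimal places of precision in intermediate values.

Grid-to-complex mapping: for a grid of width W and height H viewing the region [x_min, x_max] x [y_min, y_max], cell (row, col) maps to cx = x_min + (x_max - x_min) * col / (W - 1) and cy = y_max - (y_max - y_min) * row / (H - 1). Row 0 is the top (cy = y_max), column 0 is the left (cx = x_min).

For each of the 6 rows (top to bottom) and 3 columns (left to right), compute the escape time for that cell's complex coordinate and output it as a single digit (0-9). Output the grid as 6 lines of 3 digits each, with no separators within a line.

Answer: 599
999
999
999
999
599

Derivation:
(row=0, col=0): c = -0.9300 + 0.5600i → escape time 5
(row=0, col=1): c = -0.3750 + 0.5600i → escape time 9
(row=0, col=2): c = 0.1800 + 0.5600i → escape time 9
(row=1, col=0): c = -0.9300 + 0.3400i → escape time 9
(row=1, col=1): c = -0.3750 + 0.3400i → escape time 9
(row=1, col=2): c = 0.1800 + 0.3400i → escape time 9
(row=2, col=0): c = -0.9300 + 0.1200i → escape time 9
(row=2, col=1): c = -0.3750 + 0.1200i → escape time 9
(row=2, col=2): c = 0.1800 + 0.1200i → escape time 9
(row=3, col=0): c = -0.9300 + -0.1000i → escape time 9
(row=3, col=1): c = -0.3750 + -0.1000i → escape time 9
(row=3, col=2): c = 0.1800 + -0.1000i → escape time 9
(row=4, col=0): c = -0.9300 + -0.3200i → escape time 9
(row=4, col=1): c = -0.3750 + -0.3200i → escape time 9
(row=4, col=2): c = 0.1800 + -0.3200i → escape time 9
(row=5, col=0): c = -0.9300 + -0.5400i → escape time 5
(row=5, col=1): c = -0.3750 + -0.5400i → escape time 9
(row=5, col=2): c = 0.1800 + -0.5400i → escape time 9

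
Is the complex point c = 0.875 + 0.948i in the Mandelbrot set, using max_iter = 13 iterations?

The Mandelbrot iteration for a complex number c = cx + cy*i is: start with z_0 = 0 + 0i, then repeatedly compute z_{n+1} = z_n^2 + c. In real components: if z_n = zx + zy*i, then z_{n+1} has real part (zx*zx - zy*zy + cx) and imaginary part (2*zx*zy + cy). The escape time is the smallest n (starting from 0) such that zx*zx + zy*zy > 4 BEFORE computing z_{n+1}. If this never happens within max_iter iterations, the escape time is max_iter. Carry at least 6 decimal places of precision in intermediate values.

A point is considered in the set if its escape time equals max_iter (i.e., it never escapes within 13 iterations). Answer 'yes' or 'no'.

Answer: no

Derivation:
z_0 = 0 + 0i, c = 0.8750 + 0.9480i
Iter 1: z = 0.8750 + 0.9480i, |z|^2 = 1.6643
Iter 2: z = 0.7419 + 2.6070i, |z|^2 = 7.3469
Escaped at iteration 2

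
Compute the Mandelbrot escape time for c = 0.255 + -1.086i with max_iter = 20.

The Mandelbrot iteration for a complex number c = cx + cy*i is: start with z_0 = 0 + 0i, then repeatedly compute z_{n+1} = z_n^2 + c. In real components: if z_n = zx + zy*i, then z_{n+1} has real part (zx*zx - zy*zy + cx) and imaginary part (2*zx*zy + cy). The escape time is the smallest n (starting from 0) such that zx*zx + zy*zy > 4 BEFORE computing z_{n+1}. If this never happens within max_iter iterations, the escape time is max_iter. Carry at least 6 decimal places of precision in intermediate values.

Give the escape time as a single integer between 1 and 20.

z_0 = 0 + 0i, c = 0.2550 + -1.0860i
Iter 1: z = 0.2550 + -1.0860i, |z|^2 = 1.2444
Iter 2: z = -0.8594 + -1.6399i, |z|^2 = 3.4277
Iter 3: z = -1.6956 + 1.7325i, |z|^2 = 5.8767
Escaped at iteration 3

Answer: 3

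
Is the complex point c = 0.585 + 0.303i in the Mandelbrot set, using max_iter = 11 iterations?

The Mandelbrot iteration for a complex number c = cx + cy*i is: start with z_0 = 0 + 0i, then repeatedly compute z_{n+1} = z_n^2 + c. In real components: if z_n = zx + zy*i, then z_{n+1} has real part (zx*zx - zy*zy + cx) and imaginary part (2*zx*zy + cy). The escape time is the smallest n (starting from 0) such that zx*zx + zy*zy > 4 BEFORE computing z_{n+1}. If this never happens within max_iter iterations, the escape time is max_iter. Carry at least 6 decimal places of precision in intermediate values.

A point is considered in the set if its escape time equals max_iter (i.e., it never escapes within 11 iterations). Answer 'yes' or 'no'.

z_0 = 0 + 0i, c = 0.5850 + 0.3030i
Iter 1: z = 0.5850 + 0.3030i, |z|^2 = 0.4340
Iter 2: z = 0.8354 + 0.6575i, |z|^2 = 1.1302
Iter 3: z = 0.8506 + 1.4016i, |z|^2 = 2.6880
Iter 4: z = -0.6559 + 2.6874i, |z|^2 = 7.6523
Escaped at iteration 4

Answer: no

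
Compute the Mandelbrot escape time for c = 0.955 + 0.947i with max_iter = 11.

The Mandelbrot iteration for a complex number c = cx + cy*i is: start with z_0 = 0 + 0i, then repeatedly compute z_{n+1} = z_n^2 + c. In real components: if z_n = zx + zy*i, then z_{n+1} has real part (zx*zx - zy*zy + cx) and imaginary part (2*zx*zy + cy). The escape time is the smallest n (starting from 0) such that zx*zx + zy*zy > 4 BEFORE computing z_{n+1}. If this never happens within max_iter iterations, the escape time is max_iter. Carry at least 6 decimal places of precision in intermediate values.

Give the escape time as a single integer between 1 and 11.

Answer: 2

Derivation:
z_0 = 0 + 0i, c = 0.9550 + 0.9470i
Iter 1: z = 0.9550 + 0.9470i, |z|^2 = 1.8088
Iter 2: z = 0.9702 + 2.7558i, |z|^2 = 8.5356
Escaped at iteration 2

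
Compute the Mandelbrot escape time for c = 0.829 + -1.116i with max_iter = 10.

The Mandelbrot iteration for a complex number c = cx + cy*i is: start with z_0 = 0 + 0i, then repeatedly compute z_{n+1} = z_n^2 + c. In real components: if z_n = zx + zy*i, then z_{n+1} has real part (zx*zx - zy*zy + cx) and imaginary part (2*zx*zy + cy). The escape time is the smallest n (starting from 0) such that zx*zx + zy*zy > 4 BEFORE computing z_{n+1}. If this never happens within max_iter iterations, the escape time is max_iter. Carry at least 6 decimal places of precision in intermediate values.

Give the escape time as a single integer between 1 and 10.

z_0 = 0 + 0i, c = 0.8290 + -1.1160i
Iter 1: z = 0.8290 + -1.1160i, |z|^2 = 1.9327
Iter 2: z = 0.2708 + -2.9663i, |z|^2 = 8.8724
Escaped at iteration 2

Answer: 2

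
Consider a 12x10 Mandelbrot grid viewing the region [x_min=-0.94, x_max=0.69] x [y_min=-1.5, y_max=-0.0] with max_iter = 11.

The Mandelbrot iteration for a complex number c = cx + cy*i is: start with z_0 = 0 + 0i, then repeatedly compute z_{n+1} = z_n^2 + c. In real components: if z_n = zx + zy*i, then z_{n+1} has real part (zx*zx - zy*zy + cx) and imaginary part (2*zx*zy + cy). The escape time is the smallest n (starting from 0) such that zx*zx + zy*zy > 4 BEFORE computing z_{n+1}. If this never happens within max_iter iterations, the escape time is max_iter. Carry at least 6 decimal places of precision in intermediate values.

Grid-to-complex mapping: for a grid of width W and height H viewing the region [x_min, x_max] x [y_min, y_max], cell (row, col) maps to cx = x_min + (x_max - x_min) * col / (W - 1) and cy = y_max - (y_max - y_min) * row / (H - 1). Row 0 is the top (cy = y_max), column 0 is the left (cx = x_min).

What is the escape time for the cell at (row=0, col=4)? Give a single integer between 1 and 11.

z_0 = 0 + 0i, c = -0.3473 + -0.0000i
Iter 1: z = -0.3473 + 0.0000i, |z|^2 = 0.1206
Iter 2: z = -0.2267 + -0.0000i, |z|^2 = 0.0514
Iter 3: z = -0.2959 + 0.0000i, |z|^2 = 0.0876
Iter 4: z = -0.2597 + -0.0000i, |z|^2 = 0.0675
Iter 5: z = -0.2798 + 0.0000i, |z|^2 = 0.0783
Iter 6: z = -0.2690 + -0.0000i, |z|^2 = 0.0723
Iter 7: z = -0.2749 + 0.0000i, |z|^2 = 0.0756
Iter 8: z = -0.2717 + -0.0000i, |z|^2 = 0.0738
Iter 9: z = -0.2735 + 0.0000i, |z|^2 = 0.0748
Iter 10: z = -0.2725 + -0.0000i, |z|^2 = 0.0743

Answer: 11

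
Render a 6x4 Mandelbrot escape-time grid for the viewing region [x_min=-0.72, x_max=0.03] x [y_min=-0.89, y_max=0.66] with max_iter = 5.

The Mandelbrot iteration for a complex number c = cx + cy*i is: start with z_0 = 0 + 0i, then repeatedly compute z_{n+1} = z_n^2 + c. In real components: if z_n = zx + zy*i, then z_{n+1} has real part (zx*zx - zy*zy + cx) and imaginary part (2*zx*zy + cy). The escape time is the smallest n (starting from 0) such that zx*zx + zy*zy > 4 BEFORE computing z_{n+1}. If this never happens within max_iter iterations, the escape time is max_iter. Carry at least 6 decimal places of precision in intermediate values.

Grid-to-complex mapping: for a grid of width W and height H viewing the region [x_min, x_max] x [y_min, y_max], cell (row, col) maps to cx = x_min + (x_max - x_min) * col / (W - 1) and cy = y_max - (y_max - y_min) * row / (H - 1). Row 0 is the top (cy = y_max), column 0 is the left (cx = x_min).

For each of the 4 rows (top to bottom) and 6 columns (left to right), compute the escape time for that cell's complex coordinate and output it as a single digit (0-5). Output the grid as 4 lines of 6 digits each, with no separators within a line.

(row=0, col=0): c = -0.7200 + 0.6600i → escape time 5
(row=0, col=1): c = -0.5700 + 0.6600i → escape time 5
(row=0, col=2): c = -0.4200 + 0.6600i → escape time 5
(row=0, col=3): c = -0.2700 + 0.6600i → escape time 5
(row=0, col=4): c = -0.1200 + 0.6600i → escape time 5
(row=0, col=5): c = 0.0300 + 0.6600i → escape time 5
(row=1, col=0): c = -0.7200 + 0.1433i → escape time 5
(row=1, col=1): c = -0.5700 + 0.1433i → escape time 5
(row=1, col=2): c = -0.4200 + 0.1433i → escape time 5
(row=1, col=3): c = -0.2700 + 0.1433i → escape time 5
(row=1, col=4): c = -0.1200 + 0.1433i → escape time 5
(row=1, col=5): c = 0.0300 + 0.1433i → escape time 5
(row=2, col=0): c = -0.7200 + -0.3733i → escape time 5
(row=2, col=1): c = -0.5700 + -0.3733i → escape time 5
(row=2, col=2): c = -0.4200 + -0.3733i → escape time 5
(row=2, col=3): c = -0.2700 + -0.3733i → escape time 5
(row=2, col=4): c = -0.1200 + -0.3733i → escape time 5
(row=2, col=5): c = 0.0300 + -0.3733i → escape time 5
(row=3, col=0): c = -0.7200 + -0.8900i → escape time 4
(row=3, col=1): c = -0.5700 + -0.8900i → escape time 4
(row=3, col=2): c = -0.4200 + -0.8900i → escape time 5
(row=3, col=3): c = -0.2700 + -0.8900i → escape time 5
(row=3, col=4): c = -0.1200 + -0.8900i → escape time 5
(row=3, col=5): c = 0.0300 + -0.8900i → escape time 5

Answer: 555555
555555
555555
445555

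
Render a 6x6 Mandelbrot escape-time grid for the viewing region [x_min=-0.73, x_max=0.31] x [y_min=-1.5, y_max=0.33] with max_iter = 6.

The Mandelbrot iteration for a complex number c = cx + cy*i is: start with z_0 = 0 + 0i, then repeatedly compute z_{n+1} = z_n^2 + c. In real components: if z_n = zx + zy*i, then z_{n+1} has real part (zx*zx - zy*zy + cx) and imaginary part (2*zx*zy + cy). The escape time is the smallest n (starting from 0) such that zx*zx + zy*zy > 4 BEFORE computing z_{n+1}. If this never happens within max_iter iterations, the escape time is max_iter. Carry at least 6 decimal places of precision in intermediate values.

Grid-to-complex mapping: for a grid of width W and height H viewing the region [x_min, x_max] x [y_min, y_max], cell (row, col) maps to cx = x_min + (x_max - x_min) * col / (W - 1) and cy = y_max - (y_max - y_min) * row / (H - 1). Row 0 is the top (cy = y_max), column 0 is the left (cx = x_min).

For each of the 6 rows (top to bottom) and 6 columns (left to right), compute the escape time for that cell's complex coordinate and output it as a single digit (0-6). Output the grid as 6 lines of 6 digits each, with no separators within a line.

(row=0, col=0): c = -0.7300 + 0.3300i → escape time 6
(row=0, col=1): c = -0.5220 + 0.3300i → escape time 6
(row=0, col=2): c = -0.3140 + 0.3300i → escape time 6
(row=0, col=3): c = -0.1060 + 0.3300i → escape time 6
(row=0, col=4): c = 0.1020 + 0.3300i → escape time 6
(row=0, col=5): c = 0.3100 + 0.3300i → escape time 6
(row=1, col=0): c = -0.7300 + -0.0360i → escape time 6
(row=1, col=1): c = -0.5220 + -0.0360i → escape time 6
(row=1, col=2): c = -0.3140 + -0.0360i → escape time 6
(row=1, col=3): c = -0.1060 + -0.0360i → escape time 6
(row=1, col=4): c = 0.1020 + -0.0360i → escape time 6
(row=1, col=5): c = 0.3100 + -0.0360i → escape time 6
(row=2, col=0): c = -0.7300 + -0.4020i → escape time 6
(row=2, col=1): c = -0.5220 + -0.4020i → escape time 6
(row=2, col=2): c = -0.3140 + -0.4020i → escape time 6
(row=2, col=3): c = -0.1060 + -0.4020i → escape time 6
(row=2, col=4): c = 0.1020 + -0.4020i → escape time 6
(row=2, col=5): c = 0.3100 + -0.4020i → escape time 6
(row=3, col=0): c = -0.7300 + -0.7680i → escape time 4
(row=3, col=1): c = -0.5220 + -0.7680i → escape time 6
(row=3, col=2): c = -0.3140 + -0.7680i → escape time 6
(row=3, col=3): c = -0.1060 + -0.7680i → escape time 6
(row=3, col=4): c = 0.1020 + -0.7680i → escape time 6
(row=3, col=5): c = 0.3100 + -0.7680i → escape time 5
(row=4, col=0): c = -0.7300 + -1.1340i → escape time 3
(row=4, col=1): c = -0.5220 + -1.1340i → escape time 3
(row=4, col=2): c = -0.3140 + -1.1340i → escape time 4
(row=4, col=3): c = -0.1060 + -1.1340i → escape time 5
(row=4, col=4): c = 0.1020 + -1.1340i → escape time 3
(row=4, col=5): c = 0.3100 + -1.1340i → escape time 2
(row=5, col=0): c = -0.7300 + -1.5000i → escape time 2
(row=5, col=1): c = -0.5220 + -1.5000i → escape time 2
(row=5, col=2): c = -0.3140 + -1.5000i → escape time 2
(row=5, col=3): c = -0.1060 + -1.5000i → escape time 2
(row=5, col=4): c = 0.1020 + -1.5000i → escape time 2
(row=5, col=5): c = 0.3100 + -1.5000i → escape time 2

Answer: 666666
666666
666666
466665
334532
222222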